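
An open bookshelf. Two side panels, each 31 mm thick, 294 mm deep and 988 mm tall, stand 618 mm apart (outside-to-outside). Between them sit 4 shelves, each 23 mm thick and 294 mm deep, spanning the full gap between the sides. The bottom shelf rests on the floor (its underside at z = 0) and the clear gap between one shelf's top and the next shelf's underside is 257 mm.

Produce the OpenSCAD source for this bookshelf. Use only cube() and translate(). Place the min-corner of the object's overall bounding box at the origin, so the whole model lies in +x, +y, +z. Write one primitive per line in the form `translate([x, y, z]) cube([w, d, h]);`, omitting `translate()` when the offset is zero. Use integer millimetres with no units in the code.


cube([31, 294, 988]);
translate([587, 0, 0]) cube([31, 294, 988]);
translate([31, 0, 0]) cube([556, 294, 23]);
translate([31, 0, 280]) cube([556, 294, 23]);
translate([31, 0, 560]) cube([556, 294, 23]);
translate([31, 0, 840]) cube([556, 294, 23]);


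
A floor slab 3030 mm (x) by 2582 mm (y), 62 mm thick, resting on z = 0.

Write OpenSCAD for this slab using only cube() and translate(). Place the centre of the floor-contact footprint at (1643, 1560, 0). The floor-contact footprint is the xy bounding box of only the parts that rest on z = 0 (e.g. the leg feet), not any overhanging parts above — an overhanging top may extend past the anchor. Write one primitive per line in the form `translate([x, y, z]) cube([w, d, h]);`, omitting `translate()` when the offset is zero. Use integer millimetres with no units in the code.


translate([128, 269, 0]) cube([3030, 2582, 62]);


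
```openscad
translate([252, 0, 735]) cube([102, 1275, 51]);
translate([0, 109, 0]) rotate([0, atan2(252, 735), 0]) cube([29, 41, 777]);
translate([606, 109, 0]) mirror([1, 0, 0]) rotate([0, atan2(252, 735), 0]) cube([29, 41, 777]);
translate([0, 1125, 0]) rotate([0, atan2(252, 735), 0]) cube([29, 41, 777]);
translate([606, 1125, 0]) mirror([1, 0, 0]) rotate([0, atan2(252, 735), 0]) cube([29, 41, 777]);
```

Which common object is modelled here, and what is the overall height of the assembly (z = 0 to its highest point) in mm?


A sawhorse. The overall height is 786 mm.

A beam across two mirrored pairs of raked legs — a sawhorse. The beam's underside is at z = 735 (matching the legs' vertical rise in atan2(252, 735)) and the beam is 51 mm tall, so its top is at 735 + 51 = 786 mm. The raked legs top out at the beam's underside, so that is the highest point.


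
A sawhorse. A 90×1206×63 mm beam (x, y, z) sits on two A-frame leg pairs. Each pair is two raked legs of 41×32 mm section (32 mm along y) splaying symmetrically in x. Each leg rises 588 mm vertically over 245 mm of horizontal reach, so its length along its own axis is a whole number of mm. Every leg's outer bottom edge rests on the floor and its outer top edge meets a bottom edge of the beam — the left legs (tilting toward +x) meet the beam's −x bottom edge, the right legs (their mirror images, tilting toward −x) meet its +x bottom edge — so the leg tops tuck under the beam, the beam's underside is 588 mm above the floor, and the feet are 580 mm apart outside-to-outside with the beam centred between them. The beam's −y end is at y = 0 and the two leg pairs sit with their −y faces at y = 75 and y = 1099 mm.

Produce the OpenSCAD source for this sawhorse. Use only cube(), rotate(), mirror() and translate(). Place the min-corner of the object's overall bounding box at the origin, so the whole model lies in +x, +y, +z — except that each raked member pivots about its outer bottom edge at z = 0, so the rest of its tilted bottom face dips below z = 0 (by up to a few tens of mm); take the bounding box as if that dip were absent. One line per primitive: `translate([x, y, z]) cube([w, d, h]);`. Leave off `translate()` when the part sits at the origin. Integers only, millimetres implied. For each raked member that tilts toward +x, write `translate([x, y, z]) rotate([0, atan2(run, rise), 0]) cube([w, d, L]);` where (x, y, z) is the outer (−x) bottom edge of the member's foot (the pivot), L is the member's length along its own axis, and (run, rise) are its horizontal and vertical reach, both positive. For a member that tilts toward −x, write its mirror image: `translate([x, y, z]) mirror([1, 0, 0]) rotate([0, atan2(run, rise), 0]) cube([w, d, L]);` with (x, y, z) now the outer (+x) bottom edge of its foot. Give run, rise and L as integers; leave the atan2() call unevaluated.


translate([245, 0, 588]) cube([90, 1206, 63]);
translate([0, 75, 0]) rotate([0, atan2(245, 588), 0]) cube([41, 32, 637]);
translate([580, 75, 0]) mirror([1, 0, 0]) rotate([0, atan2(245, 588), 0]) cube([41, 32, 637]);
translate([0, 1099, 0]) rotate([0, atan2(245, 588), 0]) cube([41, 32, 637]);
translate([580, 1099, 0]) mirror([1, 0, 0]) rotate([0, atan2(245, 588), 0]) cube([41, 32, 637]);


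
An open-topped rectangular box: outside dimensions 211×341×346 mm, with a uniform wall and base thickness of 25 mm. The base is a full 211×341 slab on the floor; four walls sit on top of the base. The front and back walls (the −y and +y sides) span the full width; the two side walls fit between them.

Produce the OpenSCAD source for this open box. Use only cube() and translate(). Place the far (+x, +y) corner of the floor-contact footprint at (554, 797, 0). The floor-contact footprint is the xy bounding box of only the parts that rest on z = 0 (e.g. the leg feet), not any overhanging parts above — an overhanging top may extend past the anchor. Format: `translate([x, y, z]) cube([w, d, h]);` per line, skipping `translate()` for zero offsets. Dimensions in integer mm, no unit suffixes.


translate([343, 456, 0]) cube([211, 341, 25]);
translate([343, 456, 25]) cube([211, 25, 321]);
translate([343, 772, 25]) cube([211, 25, 321]);
translate([343, 481, 25]) cube([25, 291, 321]);
translate([529, 481, 25]) cube([25, 291, 321]);


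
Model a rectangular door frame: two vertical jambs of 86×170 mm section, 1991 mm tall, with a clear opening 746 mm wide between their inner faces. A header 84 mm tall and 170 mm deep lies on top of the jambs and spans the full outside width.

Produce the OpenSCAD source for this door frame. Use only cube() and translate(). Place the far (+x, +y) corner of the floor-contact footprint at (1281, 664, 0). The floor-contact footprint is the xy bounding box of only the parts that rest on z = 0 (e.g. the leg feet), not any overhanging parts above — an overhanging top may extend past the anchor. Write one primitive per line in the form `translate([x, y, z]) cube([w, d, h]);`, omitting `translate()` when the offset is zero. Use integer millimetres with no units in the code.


translate([363, 494, 0]) cube([86, 170, 1991]);
translate([1195, 494, 0]) cube([86, 170, 1991]);
translate([363, 494, 1991]) cube([918, 170, 84]);


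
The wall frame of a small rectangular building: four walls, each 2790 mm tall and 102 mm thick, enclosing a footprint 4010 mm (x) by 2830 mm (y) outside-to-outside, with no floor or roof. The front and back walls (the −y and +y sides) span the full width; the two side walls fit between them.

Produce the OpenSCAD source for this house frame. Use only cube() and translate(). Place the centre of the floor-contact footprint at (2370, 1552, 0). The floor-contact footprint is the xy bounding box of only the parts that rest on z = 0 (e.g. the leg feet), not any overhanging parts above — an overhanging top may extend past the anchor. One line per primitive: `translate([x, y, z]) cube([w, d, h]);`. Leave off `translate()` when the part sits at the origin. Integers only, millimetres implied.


translate([365, 137, 0]) cube([4010, 102, 2790]);
translate([365, 2865, 0]) cube([4010, 102, 2790]);
translate([365, 239, 0]) cube([102, 2626, 2790]);
translate([4273, 239, 0]) cube([102, 2626, 2790]);


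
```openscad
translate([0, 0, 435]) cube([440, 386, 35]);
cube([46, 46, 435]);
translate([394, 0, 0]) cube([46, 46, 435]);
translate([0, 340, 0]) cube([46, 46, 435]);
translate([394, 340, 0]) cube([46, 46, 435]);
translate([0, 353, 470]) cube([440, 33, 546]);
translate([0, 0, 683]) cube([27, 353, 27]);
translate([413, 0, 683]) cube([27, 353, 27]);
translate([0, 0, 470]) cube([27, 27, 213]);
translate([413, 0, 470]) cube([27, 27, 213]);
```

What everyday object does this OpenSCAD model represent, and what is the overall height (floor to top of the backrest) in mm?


A chair. The overall height is 1016 mm.

A slab on four corner posts with a tall panel at the back — a chair. The seat slab sits at z = 435 with thickness 35, and the 546 mm backrest starts at the seat top, so the overall height is 435 + 35 + 546 = 1016 mm.


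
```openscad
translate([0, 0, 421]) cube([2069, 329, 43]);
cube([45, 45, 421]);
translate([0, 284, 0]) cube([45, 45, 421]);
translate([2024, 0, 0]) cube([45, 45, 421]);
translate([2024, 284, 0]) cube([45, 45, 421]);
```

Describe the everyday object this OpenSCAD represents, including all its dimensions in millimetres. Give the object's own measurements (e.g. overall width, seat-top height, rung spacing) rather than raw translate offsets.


A bench: a 2069×329 mm seat slab, 43 mm thick, top at z = 464 mm, on four 45×45 mm square legs flush with the seat corners and standing on z = 0.


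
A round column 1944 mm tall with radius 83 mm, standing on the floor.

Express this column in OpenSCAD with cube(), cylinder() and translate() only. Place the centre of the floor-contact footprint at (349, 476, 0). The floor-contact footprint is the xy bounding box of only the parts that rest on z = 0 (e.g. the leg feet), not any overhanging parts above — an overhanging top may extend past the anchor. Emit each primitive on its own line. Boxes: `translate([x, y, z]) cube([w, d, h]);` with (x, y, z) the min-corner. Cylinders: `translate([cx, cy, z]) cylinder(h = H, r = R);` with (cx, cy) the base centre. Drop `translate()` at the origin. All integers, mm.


translate([349, 476, 0]) cylinder(h = 1944, r = 83);


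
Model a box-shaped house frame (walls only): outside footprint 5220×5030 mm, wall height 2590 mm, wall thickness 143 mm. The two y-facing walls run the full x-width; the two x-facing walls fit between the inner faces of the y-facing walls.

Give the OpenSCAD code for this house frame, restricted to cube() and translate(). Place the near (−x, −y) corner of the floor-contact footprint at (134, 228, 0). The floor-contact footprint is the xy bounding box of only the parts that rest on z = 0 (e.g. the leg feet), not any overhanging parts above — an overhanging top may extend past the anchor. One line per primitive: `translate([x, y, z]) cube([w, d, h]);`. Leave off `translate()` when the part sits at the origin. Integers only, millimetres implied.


translate([134, 228, 0]) cube([5220, 143, 2590]);
translate([134, 5115, 0]) cube([5220, 143, 2590]);
translate([134, 371, 0]) cube([143, 4744, 2590]);
translate([5211, 371, 0]) cube([143, 4744, 2590]);


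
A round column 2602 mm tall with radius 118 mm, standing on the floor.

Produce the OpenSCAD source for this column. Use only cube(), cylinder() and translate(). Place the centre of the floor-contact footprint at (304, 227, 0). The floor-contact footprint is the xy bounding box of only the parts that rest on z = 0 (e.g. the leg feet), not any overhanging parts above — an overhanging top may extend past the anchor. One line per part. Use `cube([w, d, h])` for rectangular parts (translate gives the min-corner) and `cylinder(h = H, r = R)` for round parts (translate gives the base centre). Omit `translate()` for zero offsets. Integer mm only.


translate([304, 227, 0]) cylinder(h = 2602, r = 118);


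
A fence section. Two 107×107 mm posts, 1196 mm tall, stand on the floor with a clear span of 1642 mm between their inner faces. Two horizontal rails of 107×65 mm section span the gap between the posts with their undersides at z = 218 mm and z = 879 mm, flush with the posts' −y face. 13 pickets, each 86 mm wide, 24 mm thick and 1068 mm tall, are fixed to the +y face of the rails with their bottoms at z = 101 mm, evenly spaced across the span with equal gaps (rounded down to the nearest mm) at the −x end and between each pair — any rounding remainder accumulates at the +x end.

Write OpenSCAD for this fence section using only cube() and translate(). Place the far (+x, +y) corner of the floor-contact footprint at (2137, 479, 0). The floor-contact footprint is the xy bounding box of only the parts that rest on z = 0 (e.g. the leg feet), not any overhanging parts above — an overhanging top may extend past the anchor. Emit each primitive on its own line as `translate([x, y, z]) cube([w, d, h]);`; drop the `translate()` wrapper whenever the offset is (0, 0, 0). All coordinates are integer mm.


translate([281, 372, 0]) cube([107, 107, 1196]);
translate([2030, 372, 0]) cube([107, 107, 1196]);
translate([388, 372, 218]) cube([1642, 107, 65]);
translate([388, 372, 879]) cube([1642, 107, 65]);
translate([425, 479, 101]) cube([86, 24, 1068]);
translate([548, 479, 101]) cube([86, 24, 1068]);
translate([671, 479, 101]) cube([86, 24, 1068]);
translate([794, 479, 101]) cube([86, 24, 1068]);
translate([917, 479, 101]) cube([86, 24, 1068]);
translate([1040, 479, 101]) cube([86, 24, 1068]);
translate([1163, 479, 101]) cube([86, 24, 1068]);
translate([1286, 479, 101]) cube([86, 24, 1068]);
translate([1409, 479, 101]) cube([86, 24, 1068]);
translate([1532, 479, 101]) cube([86, 24, 1068]);
translate([1655, 479, 101]) cube([86, 24, 1068]);
translate([1778, 479, 101]) cube([86, 24, 1068]);
translate([1901, 479, 101]) cube([86, 24, 1068]);


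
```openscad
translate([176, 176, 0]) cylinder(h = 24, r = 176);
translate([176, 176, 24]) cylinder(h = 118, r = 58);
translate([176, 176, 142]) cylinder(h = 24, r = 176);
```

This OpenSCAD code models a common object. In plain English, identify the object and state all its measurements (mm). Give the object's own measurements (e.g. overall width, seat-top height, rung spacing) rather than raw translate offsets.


A spool: two coaxial disc flanges of radius 176 mm and thickness 24 mm, joined by a core cylinder of radius 58 mm and height 118 mm. The lower flange rests on z = 0 and the three cylinders share a vertical axis.


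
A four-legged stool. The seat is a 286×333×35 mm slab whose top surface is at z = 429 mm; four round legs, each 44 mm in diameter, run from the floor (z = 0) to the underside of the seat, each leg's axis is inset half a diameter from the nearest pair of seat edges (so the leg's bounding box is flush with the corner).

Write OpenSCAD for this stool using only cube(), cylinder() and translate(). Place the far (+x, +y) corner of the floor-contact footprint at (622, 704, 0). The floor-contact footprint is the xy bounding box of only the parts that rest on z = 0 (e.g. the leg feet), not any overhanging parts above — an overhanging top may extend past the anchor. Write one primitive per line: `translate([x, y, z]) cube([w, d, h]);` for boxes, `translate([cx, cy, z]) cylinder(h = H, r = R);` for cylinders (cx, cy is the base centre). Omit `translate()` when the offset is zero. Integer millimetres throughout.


translate([336, 371, 394]) cube([286, 333, 35]);
translate([358, 393, 0]) cylinder(h = 394, r = 22);
translate([600, 393, 0]) cylinder(h = 394, r = 22);
translate([358, 682, 0]) cylinder(h = 394, r = 22);
translate([600, 682, 0]) cylinder(h = 394, r = 22);


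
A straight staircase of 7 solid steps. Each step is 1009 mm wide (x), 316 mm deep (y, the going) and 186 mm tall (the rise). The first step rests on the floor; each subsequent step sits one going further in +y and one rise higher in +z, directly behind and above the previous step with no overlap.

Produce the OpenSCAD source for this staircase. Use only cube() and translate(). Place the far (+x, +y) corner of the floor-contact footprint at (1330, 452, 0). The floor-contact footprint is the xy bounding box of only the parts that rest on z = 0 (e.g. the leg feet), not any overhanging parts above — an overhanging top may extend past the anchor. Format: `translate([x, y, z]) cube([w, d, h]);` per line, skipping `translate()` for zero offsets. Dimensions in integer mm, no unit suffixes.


translate([321, 136, 0]) cube([1009, 316, 186]);
translate([321, 452, 186]) cube([1009, 316, 186]);
translate([321, 768, 372]) cube([1009, 316, 186]);
translate([321, 1084, 558]) cube([1009, 316, 186]);
translate([321, 1400, 744]) cube([1009, 316, 186]);
translate([321, 1716, 930]) cube([1009, 316, 186]);
translate([321, 2032, 1116]) cube([1009, 316, 186]);


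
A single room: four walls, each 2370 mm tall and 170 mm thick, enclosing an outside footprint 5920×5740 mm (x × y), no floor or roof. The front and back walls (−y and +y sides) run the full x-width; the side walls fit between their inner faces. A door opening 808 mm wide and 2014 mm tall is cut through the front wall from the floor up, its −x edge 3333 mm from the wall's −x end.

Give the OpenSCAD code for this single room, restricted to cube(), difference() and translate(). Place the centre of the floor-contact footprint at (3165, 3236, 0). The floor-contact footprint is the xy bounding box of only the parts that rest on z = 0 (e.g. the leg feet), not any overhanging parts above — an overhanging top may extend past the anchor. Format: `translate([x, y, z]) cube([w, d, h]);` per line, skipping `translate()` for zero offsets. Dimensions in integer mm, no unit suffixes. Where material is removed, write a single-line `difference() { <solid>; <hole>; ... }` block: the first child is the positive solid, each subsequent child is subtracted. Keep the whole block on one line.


difference() { translate([205, 366, 0]) cube([5920, 170, 2370]); translate([3538, 366, 0]) cube([808, 170, 2014]); }
translate([205, 5936, 0]) cube([5920, 170, 2370]);
translate([205, 536, 0]) cube([170, 5400, 2370]);
translate([5955, 536, 0]) cube([170, 5400, 2370]);


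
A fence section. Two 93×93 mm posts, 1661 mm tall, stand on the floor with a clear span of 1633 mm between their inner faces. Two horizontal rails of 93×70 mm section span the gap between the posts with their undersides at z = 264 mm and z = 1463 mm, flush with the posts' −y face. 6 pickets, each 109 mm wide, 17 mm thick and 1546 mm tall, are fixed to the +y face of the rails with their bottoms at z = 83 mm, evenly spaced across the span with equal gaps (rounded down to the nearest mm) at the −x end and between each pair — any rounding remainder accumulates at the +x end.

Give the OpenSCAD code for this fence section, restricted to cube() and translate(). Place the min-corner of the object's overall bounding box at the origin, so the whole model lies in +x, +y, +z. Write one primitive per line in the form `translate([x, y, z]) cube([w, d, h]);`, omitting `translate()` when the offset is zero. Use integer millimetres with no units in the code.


cube([93, 93, 1661]);
translate([1726, 0, 0]) cube([93, 93, 1661]);
translate([93, 0, 264]) cube([1633, 93, 70]);
translate([93, 0, 1463]) cube([1633, 93, 70]);
translate([232, 93, 83]) cube([109, 17, 1546]);
translate([480, 93, 83]) cube([109, 17, 1546]);
translate([728, 93, 83]) cube([109, 17, 1546]);
translate([976, 93, 83]) cube([109, 17, 1546]);
translate([1224, 93, 83]) cube([109, 17, 1546]);
translate([1472, 93, 83]) cube([109, 17, 1546]);


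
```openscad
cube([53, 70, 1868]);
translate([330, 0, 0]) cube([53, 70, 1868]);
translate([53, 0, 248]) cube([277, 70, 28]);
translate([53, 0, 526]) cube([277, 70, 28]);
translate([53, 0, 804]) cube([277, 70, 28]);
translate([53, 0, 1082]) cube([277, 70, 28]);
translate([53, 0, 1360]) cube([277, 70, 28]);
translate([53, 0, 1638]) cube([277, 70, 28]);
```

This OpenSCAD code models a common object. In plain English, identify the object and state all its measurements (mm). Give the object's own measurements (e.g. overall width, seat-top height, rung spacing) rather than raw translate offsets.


A straight ladder. Two 53×70 mm vertical rails, 1868 mm tall, stand 383 mm apart (outside-to-outside) with their front faces coplanar on the −y side. 6 rungs, each 70 mm deep and 28 mm tall, span between the inner faces of the rails, front faces flush with the rails. The lowest rung's underside is at z = 248 mm and rungs are spaced 278 mm apart (underside to underside).


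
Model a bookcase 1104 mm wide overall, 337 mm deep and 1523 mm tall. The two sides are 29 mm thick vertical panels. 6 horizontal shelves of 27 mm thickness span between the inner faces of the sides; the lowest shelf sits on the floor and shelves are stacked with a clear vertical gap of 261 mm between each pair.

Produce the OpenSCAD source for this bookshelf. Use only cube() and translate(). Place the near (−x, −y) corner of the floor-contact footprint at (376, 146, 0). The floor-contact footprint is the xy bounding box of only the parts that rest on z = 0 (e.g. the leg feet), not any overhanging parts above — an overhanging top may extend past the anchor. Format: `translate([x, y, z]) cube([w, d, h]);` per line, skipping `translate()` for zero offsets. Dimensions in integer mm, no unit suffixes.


translate([376, 146, 0]) cube([29, 337, 1523]);
translate([1451, 146, 0]) cube([29, 337, 1523]);
translate([405, 146, 0]) cube([1046, 337, 27]);
translate([405, 146, 288]) cube([1046, 337, 27]);
translate([405, 146, 576]) cube([1046, 337, 27]);
translate([405, 146, 864]) cube([1046, 337, 27]);
translate([405, 146, 1152]) cube([1046, 337, 27]);
translate([405, 146, 1440]) cube([1046, 337, 27]);


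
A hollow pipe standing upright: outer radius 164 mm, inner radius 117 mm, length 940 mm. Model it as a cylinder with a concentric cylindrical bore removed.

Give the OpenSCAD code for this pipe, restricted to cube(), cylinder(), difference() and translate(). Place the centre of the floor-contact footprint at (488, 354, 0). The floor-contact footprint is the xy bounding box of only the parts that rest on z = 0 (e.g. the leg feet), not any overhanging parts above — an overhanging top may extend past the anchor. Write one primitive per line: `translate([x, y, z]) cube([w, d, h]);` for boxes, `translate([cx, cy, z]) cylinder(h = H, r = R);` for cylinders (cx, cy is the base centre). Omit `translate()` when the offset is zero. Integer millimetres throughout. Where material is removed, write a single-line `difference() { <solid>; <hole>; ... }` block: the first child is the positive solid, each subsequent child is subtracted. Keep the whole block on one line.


difference() { translate([488, 354, 0]) cylinder(h = 940, r = 164); translate([488, 354, 0]) cylinder(h = 940, r = 117); }


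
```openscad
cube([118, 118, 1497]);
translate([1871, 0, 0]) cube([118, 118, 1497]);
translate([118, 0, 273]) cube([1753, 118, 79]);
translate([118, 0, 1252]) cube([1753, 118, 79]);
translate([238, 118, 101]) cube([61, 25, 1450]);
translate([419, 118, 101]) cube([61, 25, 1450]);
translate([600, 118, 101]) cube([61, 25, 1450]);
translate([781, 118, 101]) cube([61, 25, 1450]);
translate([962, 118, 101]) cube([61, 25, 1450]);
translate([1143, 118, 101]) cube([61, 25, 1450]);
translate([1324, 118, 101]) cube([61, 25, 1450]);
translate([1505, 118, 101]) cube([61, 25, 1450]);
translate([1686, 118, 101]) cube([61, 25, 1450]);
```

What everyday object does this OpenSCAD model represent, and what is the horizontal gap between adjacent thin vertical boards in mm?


A fence section. The picket gap is 120 mm.

Two posts, two rails, 9 pickets — a fence section. Span 1753 mm holds 9 pickets of 61 mm with 10 equal gaps: ⌊(1753 − 9·61) / 10⌋ = 120 mm.


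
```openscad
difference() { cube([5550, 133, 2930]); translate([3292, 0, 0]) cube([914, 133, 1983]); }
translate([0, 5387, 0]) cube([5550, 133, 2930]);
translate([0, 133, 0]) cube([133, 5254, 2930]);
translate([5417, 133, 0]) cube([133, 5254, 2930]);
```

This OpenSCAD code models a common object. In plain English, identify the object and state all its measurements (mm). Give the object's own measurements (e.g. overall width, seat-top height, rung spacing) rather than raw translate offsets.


A single room: four walls, each 2930 mm tall and 133 mm thick, enclosing an outside footprint 5550×5520 mm (x × y), no floor or roof. The front and back walls (−y and +y sides) run the full x-width; the side walls fit between their inner faces. A door opening 914 mm wide and 1983 mm tall is cut through the front wall from the floor up, its −x edge 3292 mm from the wall's −x end.


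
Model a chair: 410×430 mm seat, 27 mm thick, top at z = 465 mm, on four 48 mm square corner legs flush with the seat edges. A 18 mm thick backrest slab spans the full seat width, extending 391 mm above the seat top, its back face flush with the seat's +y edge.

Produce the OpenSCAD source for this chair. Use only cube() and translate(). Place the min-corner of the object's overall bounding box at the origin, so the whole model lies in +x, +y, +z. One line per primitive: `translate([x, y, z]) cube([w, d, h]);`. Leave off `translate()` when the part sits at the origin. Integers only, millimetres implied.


// leg_h = 465 - 27 = 438
translate([0, 0, 438]) cube([410, 430, 27]);
cube([48, 48, 438]);
translate([362, 0, 0]) cube([48, 48, 438]);
translate([0, 382, 0]) cube([48, 48, 438]);
translate([362, 382, 0]) cube([48, 48, 438]);
translate([0, 412, 465]) cube([410, 18, 391]);


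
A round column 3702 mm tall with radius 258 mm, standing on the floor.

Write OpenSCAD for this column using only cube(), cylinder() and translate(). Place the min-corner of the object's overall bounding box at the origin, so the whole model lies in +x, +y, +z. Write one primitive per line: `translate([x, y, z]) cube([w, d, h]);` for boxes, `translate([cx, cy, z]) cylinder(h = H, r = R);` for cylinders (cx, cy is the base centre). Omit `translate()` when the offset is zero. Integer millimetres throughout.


translate([258, 258, 0]) cylinder(h = 3702, r = 258);


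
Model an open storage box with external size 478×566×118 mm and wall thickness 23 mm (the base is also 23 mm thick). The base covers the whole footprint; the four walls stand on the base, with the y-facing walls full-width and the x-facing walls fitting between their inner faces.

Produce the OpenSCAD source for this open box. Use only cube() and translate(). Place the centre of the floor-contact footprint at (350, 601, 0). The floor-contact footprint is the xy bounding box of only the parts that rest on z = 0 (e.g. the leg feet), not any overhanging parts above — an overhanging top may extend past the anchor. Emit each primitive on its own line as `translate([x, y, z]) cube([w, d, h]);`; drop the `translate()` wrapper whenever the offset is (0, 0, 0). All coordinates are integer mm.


translate([111, 318, 0]) cube([478, 566, 23]);
translate([111, 318, 23]) cube([478, 23, 95]);
translate([111, 861, 23]) cube([478, 23, 95]);
translate([111, 341, 23]) cube([23, 520, 95]);
translate([566, 341, 23]) cube([23, 520, 95]);


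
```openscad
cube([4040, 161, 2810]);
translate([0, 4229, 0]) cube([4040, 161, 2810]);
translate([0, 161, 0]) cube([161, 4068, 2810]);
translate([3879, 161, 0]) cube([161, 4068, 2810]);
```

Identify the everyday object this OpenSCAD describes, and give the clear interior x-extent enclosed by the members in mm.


A house (or room) frame. The interior width is 3718 mm.

Four 2810 mm walls enclosing a rectangle with no floor or roof — a room or house frame. Outside width is 4040 mm and wall thickness is 161 mm, so the interior width is 4040 − 2 × 161 = 3718 mm.


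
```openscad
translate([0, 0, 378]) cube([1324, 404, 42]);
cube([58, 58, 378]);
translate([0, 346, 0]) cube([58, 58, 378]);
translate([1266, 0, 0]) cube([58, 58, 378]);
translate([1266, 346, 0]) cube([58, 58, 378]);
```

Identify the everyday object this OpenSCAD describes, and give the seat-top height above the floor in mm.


A bench. The seat-top height is 420 mm.

A long slab on four corner posts — a bench. The slab sits at z = 378 with thickness 42, so the top is 378 + 42 = 420 mm.


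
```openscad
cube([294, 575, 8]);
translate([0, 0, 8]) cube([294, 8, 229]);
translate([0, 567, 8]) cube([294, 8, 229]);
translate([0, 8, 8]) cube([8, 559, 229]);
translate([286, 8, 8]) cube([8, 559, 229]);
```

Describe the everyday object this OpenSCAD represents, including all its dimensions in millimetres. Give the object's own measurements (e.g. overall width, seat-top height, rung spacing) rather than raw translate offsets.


An open-topped rectangular box: outside dimensions 294×575×237 mm, with a uniform wall and base thickness of 8 mm. The base is a full 294×575 slab on the floor; four walls sit on top of the base. The front and back walls (the −y and +y sides) span the full width; the two side walls fit between them.


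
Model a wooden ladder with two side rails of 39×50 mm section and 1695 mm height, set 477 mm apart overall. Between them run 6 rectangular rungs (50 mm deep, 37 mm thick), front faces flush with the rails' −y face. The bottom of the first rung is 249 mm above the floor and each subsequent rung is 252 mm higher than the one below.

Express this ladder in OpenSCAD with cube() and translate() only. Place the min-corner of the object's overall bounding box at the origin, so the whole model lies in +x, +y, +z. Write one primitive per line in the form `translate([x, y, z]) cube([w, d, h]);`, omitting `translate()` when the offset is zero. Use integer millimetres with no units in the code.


cube([39, 50, 1695]);
translate([438, 0, 0]) cube([39, 50, 1695]);
translate([39, 0, 249]) cube([399, 50, 37]);
translate([39, 0, 501]) cube([399, 50, 37]);
translate([39, 0, 753]) cube([399, 50, 37]);
translate([39, 0, 1005]) cube([399, 50, 37]);
translate([39, 0, 1257]) cube([399, 50, 37]);
translate([39, 0, 1509]) cube([399, 50, 37]);


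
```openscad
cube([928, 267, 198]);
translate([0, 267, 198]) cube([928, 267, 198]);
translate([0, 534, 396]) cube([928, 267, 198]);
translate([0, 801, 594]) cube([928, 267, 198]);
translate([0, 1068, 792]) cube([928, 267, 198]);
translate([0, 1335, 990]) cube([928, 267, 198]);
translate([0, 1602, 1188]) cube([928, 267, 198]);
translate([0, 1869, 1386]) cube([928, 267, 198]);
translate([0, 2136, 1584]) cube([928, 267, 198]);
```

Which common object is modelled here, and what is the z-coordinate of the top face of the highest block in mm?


A staircase. The total rise is 1782 mm.

9 identical blocks, each offset up and back from the previous — a staircase. Each step is 198 mm tall and there are 9 of them, so the total rise is 9 × 198 = 1782 mm.


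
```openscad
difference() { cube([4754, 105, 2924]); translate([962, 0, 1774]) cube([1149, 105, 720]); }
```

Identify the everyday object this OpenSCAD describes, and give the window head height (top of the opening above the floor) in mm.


A wall with a window opening. The window head height is 2494 mm.

A wall with a rectangular opening subtracted — a window. Sill at z = 1774, opening 720 mm tall, so the head is at 1774 + 720 = 2494 mm.


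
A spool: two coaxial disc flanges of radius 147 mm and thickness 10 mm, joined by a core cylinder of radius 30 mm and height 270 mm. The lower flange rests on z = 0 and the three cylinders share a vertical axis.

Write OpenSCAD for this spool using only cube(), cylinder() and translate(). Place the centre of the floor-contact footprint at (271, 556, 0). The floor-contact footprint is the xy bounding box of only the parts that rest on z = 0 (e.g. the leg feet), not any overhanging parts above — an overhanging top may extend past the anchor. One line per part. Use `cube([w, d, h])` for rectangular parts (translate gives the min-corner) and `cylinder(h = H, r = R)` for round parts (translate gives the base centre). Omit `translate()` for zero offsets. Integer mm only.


translate([271, 556, 0]) cylinder(h = 10, r = 147);
translate([271, 556, 10]) cylinder(h = 270, r = 30);
translate([271, 556, 280]) cylinder(h = 10, r = 147);


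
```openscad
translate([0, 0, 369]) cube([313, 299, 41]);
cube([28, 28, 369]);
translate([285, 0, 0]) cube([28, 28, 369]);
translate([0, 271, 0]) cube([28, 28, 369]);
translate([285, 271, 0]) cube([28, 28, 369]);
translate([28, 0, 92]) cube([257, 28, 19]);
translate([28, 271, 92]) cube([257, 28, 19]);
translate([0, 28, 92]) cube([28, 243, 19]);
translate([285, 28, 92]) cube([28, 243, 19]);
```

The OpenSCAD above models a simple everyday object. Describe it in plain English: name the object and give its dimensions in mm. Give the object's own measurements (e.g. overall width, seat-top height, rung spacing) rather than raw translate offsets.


A simple wooden stool: a rectangular seat 313 mm (x) by 299 mm (y), 41 mm thick, top face at z = 410 mm, on four square legs, each 28×28 mm in cross-section. The legs rest on z = 0, each flush with a corner of the seat. Four stretchers, 28 mm wide and 19 mm tall, connect adjacent legs with their undersides at z = 92 mm, each running between the inner faces of the legs it joins and aligned with the legs' outer faces on the other axis.


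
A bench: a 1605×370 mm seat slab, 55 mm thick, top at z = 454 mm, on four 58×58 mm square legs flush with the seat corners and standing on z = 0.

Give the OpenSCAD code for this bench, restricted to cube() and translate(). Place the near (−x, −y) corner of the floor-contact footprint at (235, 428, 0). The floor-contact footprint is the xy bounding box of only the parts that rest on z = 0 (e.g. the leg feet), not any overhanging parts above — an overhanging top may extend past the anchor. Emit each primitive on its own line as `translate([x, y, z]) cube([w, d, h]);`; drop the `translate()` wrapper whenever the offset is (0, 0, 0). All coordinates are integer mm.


translate([235, 428, 399]) cube([1605, 370, 55]);
translate([235, 428, 0]) cube([58, 58, 399]);
translate([235, 740, 0]) cube([58, 58, 399]);
translate([1782, 428, 0]) cube([58, 58, 399]);
translate([1782, 740, 0]) cube([58, 58, 399]);


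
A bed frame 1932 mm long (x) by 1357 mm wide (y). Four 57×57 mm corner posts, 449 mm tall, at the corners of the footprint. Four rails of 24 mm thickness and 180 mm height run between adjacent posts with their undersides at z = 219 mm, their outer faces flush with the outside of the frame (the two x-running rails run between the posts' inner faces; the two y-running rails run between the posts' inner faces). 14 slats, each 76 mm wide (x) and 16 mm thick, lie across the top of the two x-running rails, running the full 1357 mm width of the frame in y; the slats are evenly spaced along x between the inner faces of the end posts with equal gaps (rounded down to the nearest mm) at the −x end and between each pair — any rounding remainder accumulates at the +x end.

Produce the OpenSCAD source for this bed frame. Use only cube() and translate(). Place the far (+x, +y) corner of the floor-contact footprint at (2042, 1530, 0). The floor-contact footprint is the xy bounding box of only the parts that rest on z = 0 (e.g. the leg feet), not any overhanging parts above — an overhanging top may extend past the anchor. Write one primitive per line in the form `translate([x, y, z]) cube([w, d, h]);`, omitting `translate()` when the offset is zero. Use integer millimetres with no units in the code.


translate([110, 173, 0]) cube([57, 57, 449]);
translate([110, 1473, 0]) cube([57, 57, 449]);
translate([1985, 173, 0]) cube([57, 57, 449]);
translate([1985, 1473, 0]) cube([57, 57, 449]);
translate([167, 173, 219]) cube([1818, 24, 180]);
translate([167, 1506, 219]) cube([1818, 24, 180]);
translate([110, 230, 219]) cube([24, 1243, 180]);
translate([2018, 230, 219]) cube([24, 1243, 180]);
translate([217, 173, 399]) cube([76, 1357, 16]);
translate([343, 173, 399]) cube([76, 1357, 16]);
translate([469, 173, 399]) cube([76, 1357, 16]);
translate([595, 173, 399]) cube([76, 1357, 16]);
translate([721, 173, 399]) cube([76, 1357, 16]);
translate([847, 173, 399]) cube([76, 1357, 16]);
translate([973, 173, 399]) cube([76, 1357, 16]);
translate([1099, 173, 399]) cube([76, 1357, 16]);
translate([1225, 173, 399]) cube([76, 1357, 16]);
translate([1351, 173, 399]) cube([76, 1357, 16]);
translate([1477, 173, 399]) cube([76, 1357, 16]);
translate([1603, 173, 399]) cube([76, 1357, 16]);
translate([1729, 173, 399]) cube([76, 1357, 16]);
translate([1855, 173, 399]) cube([76, 1357, 16]);


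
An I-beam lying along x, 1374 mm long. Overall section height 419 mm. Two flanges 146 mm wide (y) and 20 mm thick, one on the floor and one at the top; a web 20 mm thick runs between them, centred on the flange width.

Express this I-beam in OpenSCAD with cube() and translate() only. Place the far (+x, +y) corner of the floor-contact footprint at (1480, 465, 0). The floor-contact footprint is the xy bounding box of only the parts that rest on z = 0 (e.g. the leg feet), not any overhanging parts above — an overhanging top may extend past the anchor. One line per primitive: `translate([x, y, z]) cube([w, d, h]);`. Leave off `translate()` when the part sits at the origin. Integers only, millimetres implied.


translate([106, 319, 0]) cube([1374, 146, 20]);
translate([106, 382, 20]) cube([1374, 20, 379]);
translate([106, 319, 399]) cube([1374, 146, 20]);


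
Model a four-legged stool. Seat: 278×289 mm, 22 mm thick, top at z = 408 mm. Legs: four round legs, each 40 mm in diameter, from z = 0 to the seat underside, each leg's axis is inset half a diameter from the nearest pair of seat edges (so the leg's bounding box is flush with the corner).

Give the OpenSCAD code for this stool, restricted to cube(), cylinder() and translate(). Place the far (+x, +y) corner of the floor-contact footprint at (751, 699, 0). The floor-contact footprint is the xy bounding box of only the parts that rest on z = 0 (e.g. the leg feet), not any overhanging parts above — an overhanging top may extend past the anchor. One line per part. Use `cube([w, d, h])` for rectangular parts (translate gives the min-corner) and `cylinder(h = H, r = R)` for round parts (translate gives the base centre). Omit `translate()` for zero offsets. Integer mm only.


translate([473, 410, 386]) cube([278, 289, 22]);
translate([493, 430, 0]) cylinder(h = 386, r = 20);
translate([731, 430, 0]) cylinder(h = 386, r = 20);
translate([493, 679, 0]) cylinder(h = 386, r = 20);
translate([731, 679, 0]) cylinder(h = 386, r = 20);


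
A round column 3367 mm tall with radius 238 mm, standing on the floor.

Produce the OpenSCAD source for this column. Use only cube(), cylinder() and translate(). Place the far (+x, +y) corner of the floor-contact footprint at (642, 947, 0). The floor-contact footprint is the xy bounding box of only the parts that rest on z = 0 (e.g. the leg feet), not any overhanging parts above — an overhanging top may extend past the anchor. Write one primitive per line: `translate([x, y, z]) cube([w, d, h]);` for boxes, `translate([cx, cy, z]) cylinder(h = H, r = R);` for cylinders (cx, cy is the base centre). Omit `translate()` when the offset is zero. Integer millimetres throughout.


translate([404, 709, 0]) cylinder(h = 3367, r = 238);


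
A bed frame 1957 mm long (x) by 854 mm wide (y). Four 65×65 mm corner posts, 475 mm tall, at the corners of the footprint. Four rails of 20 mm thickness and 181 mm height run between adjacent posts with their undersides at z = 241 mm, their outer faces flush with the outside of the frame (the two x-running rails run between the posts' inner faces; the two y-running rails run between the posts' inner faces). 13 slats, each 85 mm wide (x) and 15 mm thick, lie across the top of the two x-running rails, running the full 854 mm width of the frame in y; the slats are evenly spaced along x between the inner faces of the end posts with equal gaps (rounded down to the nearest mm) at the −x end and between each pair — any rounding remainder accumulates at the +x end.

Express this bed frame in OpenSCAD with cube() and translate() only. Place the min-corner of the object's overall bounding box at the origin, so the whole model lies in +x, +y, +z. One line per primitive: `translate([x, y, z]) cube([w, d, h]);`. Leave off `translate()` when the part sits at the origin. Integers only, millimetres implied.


cube([65, 65, 475]);
translate([0, 789, 0]) cube([65, 65, 475]);
translate([1892, 0, 0]) cube([65, 65, 475]);
translate([1892, 789, 0]) cube([65, 65, 475]);
translate([65, 0, 241]) cube([1827, 20, 181]);
translate([65, 834, 241]) cube([1827, 20, 181]);
translate([0, 65, 241]) cube([20, 724, 181]);
translate([1937, 65, 241]) cube([20, 724, 181]);
translate([116, 0, 422]) cube([85, 854, 15]);
translate([252, 0, 422]) cube([85, 854, 15]);
translate([388, 0, 422]) cube([85, 854, 15]);
translate([524, 0, 422]) cube([85, 854, 15]);
translate([660, 0, 422]) cube([85, 854, 15]);
translate([796, 0, 422]) cube([85, 854, 15]);
translate([932, 0, 422]) cube([85, 854, 15]);
translate([1068, 0, 422]) cube([85, 854, 15]);
translate([1204, 0, 422]) cube([85, 854, 15]);
translate([1340, 0, 422]) cube([85, 854, 15]);
translate([1476, 0, 422]) cube([85, 854, 15]);
translate([1612, 0, 422]) cube([85, 854, 15]);
translate([1748, 0, 422]) cube([85, 854, 15]);
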